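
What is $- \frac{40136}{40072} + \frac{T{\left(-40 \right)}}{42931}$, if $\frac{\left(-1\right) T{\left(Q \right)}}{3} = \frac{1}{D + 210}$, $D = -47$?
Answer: $- \frac{35107741828}{35051744777} \approx -1.0016$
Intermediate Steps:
$T{\left(Q \right)} = - \frac{3}{163}$ ($T{\left(Q \right)} = - \frac{3}{-47 + 210} = - \frac{3}{163}$)
$- \frac{40136}{40072} + \frac{T{\left(-40 \right)}}{42931} = - \frac{40136}{40072} - \frac{3}{163 \cdot 42931} = \left(-40136\right) \frac{1}{40072} - \frac{3}{6997753} = - \frac{5017}{5009} - \frac{3}{6997753} = - \frac{35107741828}{35051744777}$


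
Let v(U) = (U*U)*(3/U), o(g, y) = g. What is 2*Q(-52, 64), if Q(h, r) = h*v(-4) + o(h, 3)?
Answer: 1144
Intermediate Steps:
v(U) = 3*U (v(U) = U²*(3/U) = 3*U)
Q(h, r) = -11*h (Q(h, r) = h*(3*(-4)) + h = h*(-12) + h = -12*h + h = -11*h)
2*Q(-52, 64) = 2*(-11*(-52)) = 2*572 = 1144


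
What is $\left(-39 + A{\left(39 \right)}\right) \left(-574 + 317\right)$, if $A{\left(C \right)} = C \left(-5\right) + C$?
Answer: $50115$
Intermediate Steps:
$A{\left(C \right)} = - 4 C$ ($A{\left(C \right)} = - 5 C + C = - 4 C$)
$\left(-39 + A{\left(39 \right)}\right) \left(-574 + 317\right) = \left(-39 - 156\right) \left(-574 + 317\right) = \left(-39 - 156\right) \left(-257\right) = \left(-195\right) \left(-257\right) = 50115$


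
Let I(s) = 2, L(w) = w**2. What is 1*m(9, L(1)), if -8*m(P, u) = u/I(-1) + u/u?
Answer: -3/16 ≈ -0.18750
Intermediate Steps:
m(P, u) = -1/8 - u/16 (m(P, u) = -(u/2 + u/u)/8 = -(u*(1/2) + 1)/8 = -(u/2 + 1)/8 = -(1 + u/2)/8 = -1/8 - u/16)
1*m(9, L(1)) = 1*(-1/8 - 1/16*1**2) = 1*(-1/8 - 1/16*1) = 1*(-1/8 - 1/16) = 1*(-3/16) = -3/16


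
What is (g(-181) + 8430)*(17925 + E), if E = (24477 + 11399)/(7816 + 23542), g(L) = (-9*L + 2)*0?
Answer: 2369369629590/15679 ≈ 1.5112e+8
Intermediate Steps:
g(L) = 0 (g(L) = (2 - 9*L)*0 = 0)
E = 17938/15679 (E = 35876/31358 = 35876*(1/31358) = 17938/15679 ≈ 1.1441)
(g(-181) + 8430)*(17925 + E) = (0 + 8430)*(17925 + 17938/15679) = 8430*(281064013/15679) = 2369369629590/15679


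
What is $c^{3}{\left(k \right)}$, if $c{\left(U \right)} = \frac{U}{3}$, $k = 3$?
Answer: $1$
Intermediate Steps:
$c{\left(U \right)} = \frac{U}{3}$ ($c{\left(U \right)} = U \frac{1}{3} = \frac{U}{3}$)
$c^{3}{\left(k \right)} = \left(\frac{1}{3} \cdot 3\right)^{3} = 1^{3} = 1$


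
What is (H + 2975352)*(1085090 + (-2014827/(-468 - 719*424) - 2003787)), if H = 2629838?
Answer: -786122931304462595/152662 ≈ -5.1494e+12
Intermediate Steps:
(H + 2975352)*(1085090 + (-2014827/(-468 - 719*424) - 2003787)) = (2629838 + 2975352)*(1085090 + (-2014827/(-468 - 719*424) - 2003787)) = 5605190*(1085090 + (-2014827/(-468 - 304856) - 2003787)) = 5605190*(1085090 + (-2014827/(-305324) - 2003787)) = 5605190*(1085090 + (-2014827*(-1/305324) - 2003787)) = 5605190*(1085090 + (2014827/305324 - 2003787)) = 5605190*(1085090 - 611802247161/305324) = 5605190*(-280498228001/305324) = -786122931304462595/152662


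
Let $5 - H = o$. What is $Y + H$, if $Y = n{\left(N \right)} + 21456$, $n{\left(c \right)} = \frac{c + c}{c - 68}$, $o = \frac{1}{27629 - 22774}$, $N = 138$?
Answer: $\frac{729486076}{33985} \approx 21465.0$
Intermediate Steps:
$o = \frac{1}{4855} \approx 0.00020597$
$n{\left(c \right)} = \frac{2 c}{-68 + c}$
$Y = \frac{751098}{35}$ ($Y = 2 \cdot 138 \frac{1}{-68 + 138} + 21456 = 2 \cdot 138 \cdot \frac{1}{70} + 21456 = \frac{138}{35} + 21456 = \frac{751098}{35} \approx 21460.0$)
$H = \frac{24274}{4855}$ ($H = 5 - \frac{1}{4855} = \frac{24274}{4855} \approx 4.9998$)
$Y + H = \frac{751098}{35} + \frac{24274}{4855} = \frac{729486076}{33985}$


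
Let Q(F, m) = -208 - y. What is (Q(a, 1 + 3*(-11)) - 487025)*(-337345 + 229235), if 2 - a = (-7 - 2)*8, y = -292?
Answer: 52643191510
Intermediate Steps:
a = 74 (a = 2 - (-7 - 2)*8 = 2 - (-9)*8 = 2 - 1*(-72) = 2 + 72 = 74)
Q(F, m) = 84 (Q(F, m) = -208 - 1*(-292) = -208 + 292 = 84)
(Q(a, 1 + 3*(-11)) - 487025)*(-337345 + 229235) = (84 - 487025)*(-337345 + 229235) = -486941*(-108110) = 52643191510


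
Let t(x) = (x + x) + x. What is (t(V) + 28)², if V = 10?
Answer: 3364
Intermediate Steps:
t(x) = 3*x (t(x) = 2*x + x = 3*x)
(t(V) + 28)² = (3*10 + 28)² = (30 + 28)² = 58² = 3364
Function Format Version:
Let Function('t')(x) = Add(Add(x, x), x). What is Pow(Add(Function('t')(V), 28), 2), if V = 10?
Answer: 3364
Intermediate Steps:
Function('t')(x) = Mul(3, x) (Function('t')(x) = Add(Mul(2, x), x) = Mul(3, x))
Pow(Add(Function('t')(V), 28), 2) = Pow(Add(Mul(3, 10), 28), 2) = Pow(Add(30, 28), 2) = Pow(58, 2) = 3364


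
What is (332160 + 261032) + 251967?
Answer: 845159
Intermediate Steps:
(332160 + 261032) + 251967 = 593192 + 251967 = 845159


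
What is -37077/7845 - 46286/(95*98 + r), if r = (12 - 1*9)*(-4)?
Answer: -117975936/12157135 ≈ -9.7043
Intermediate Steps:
r = -12 (r = (12 - 9)*(-4) = 3*(-4) = -12)
-37077/7845 - 46286/(95*98 + r) = -37077/7845 - 46286/(95*98 - 12) = -37077*1/7845 - 46286/(9310 - 12) = -12359/2615 - 46286/9298 = -12359/2615 - 46286*1/9298 = -12359/2615 - 23143/4649 = -117975936/12157135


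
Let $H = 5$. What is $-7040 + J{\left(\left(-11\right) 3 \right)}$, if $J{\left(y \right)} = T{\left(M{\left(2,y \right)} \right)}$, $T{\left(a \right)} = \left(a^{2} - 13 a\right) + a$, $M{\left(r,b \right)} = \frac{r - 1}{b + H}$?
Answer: $- \frac{5519023}{784} \approx -7039.6$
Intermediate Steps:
$M{\left(r,b \right)} = \frac{-1 + r}{5 + b}$ ($M{\left(r,b \right)} = \frac{r - 1}{b + 5} = \frac{-1 + r}{5 + b}$)
$T{\left(a \right)} = a^{2} - 12 a$
$J{\left(y \right)} = \frac{-12 + \frac{1}{5 + y}}{5 + y}$ ($J{\left(y \right)} = \frac{-1 + 2}{5 + y} \left(-12 + \frac{-1 + 2}{5 + y}\right) = \frac{1}{5 + y} 1 \left(-12 + \frac{1}{5 + y} 1\right) = \frac{-12 + \frac{1}{5 + y}}{5 + y}$)
$-7040 + J{\left(\left(-11\right) 3 \right)} = -7040 + \frac{-59 - 12 \left(\left(-11\right) 3\right)}{\left(5 - 33\right)^{2}} = -7040 + \frac{-59 - -396}{\left(5 - 33\right)^{2}} = -7040 + \frac{-59 + 396}{784} = -7040 + \frac{1}{784} \cdot 337 = -7040 + \frac{337}{784} = - \frac{5519023}{784}$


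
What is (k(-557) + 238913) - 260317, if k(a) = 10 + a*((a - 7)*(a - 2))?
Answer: -175630126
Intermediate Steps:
k(a) = 10 + a*(-7 + a)*(-2 + a) (k(a) = 10 + a*((-7 + a)*(-2 + a)) = 10 + a*(-7 + a)*(-2 + a))
(k(-557) + 238913) - 260317 = ((10 + (-557)³ - 9*(-557)² + 14*(-557)) + 238913) - 260317 = ((10 - 172808693 - 9*310249 - 7798) + 238913) - 260317 = ((10 - 172808693 - 2792241 - 7798) + 238913) - 260317 = (-175608722 + 238913) - 260317 = -175369809 - 260317 = -175630126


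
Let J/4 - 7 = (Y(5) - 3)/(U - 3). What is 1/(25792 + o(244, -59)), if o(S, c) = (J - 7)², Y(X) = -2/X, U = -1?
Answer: 25/659684 ≈ 3.7897e-5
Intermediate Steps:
J = 157/5 (J = 28 + 4*((-2/5 - 3)/(-1 - 3)) = 28 + 4*((-2*⅕ - 3)/(-4)) = 28 + 4*((-⅖ - 3)*(-¼)) = 28 + 4*(-17/5*(-¼)) = 28 + 4*(17/20) = 28 + 17/5 = 157/5 ≈ 31.400)
o(S, c) = 14884/25 (o(S, c) = (157/5 - 7)² = (122/5)² = 14884/25)
1/(25792 + o(244, -59)) = 1/(25792 + 14884/25) = 1/(659684/25) = 25/659684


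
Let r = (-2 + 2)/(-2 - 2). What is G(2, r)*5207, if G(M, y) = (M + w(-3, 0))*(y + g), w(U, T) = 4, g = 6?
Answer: 187452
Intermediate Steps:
r = 0 (r = 0/(-4) = 0*(-¼) = 0)
G(M, y) = (4 + M)*(6 + y) (G(M, y) = (M + 4)*(y + 6) = (4 + M)*(6 + y))
G(2, r)*5207 = (24 + 4*0 + 6*2 + 2*0)*5207 = (24 + 0 + 12 + 0)*5207 = 36*5207 = 187452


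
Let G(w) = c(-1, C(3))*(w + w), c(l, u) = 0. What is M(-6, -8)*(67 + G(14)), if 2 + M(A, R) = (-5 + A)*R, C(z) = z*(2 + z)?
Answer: 5762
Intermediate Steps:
M(A, R) = -2 + R*(-5 + A) (M(A, R) = -2 + (-5 + A)*R = -2 + R*(-5 + A))
G(w) = 0 (G(w) = 0*(w + w) = 0*(2*w) = 0)
M(-6, -8)*(67 + G(14)) = (-2 - 5*(-8) - 6*(-8))*(67 + 0) = (-2 + 40 + 48)*67 = 86*67 = 5762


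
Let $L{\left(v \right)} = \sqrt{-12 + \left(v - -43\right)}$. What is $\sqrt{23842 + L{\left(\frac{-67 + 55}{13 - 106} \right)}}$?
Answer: $\frac{\sqrt{22912162 + 31 \sqrt{29915}}}{31} \approx 154.43$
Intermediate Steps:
$L{\left(v \right)} = \sqrt{31 + v}$ ($L{\left(v \right)} = \sqrt{-12 + \left(v + 43\right)} = \sqrt{-12 + \left(43 + v\right)} = \sqrt{31 + v}$)
$\sqrt{23842 + L{\left(\frac{-67 + 55}{13 - 106} \right)}} = \sqrt{23842 + \sqrt{31 + \frac{-67 + 55}{13 - 106}}} = \sqrt{23842 + \sqrt{31 - \frac{12}{-93}}} = \sqrt{23842 + \sqrt{31 - - \frac{4}{31}}} = \sqrt{23842 + \sqrt{31 + \frac{4}{31}}} = \sqrt{23842 + \sqrt{\frac{965}{31}}} = \sqrt{23842 + \frac{\sqrt{29915}}{31}}$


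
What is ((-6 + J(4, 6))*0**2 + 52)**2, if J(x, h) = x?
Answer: 2704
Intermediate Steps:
((-6 + J(4, 6))*0**2 + 52)**2 = ((-6 + 4)*0**2 + 52)**2 = (-2*0 + 52)**2 = (0 + 52)**2 = 52**2 = 2704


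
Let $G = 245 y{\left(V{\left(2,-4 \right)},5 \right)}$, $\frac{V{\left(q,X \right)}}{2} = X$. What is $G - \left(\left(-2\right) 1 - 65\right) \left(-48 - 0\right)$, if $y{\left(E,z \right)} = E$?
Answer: $-5176$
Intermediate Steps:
$V{\left(q,X \right)} = 2 X$
$G = -1960$ ($G = 245 \cdot 2 \left(-4\right) = 245 \left(-8\right) = -1960$)
$G - \left(\left(-2\right) 1 - 65\right) \left(-48 - 0\right) = -1960 - \left(\left(-2\right) 1 - 65\right) \left(-48 - 0\right) = -1960 - \left(-2 - 65\right) \left(-48 + 0\right) = -1960 - \left(-67\right) \left(-48\right) = -1960 - 3216 = -5176$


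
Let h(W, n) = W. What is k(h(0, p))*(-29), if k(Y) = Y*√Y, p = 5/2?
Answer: 0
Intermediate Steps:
p = 5/2 (p = 5*(½) = 5/2 ≈ 2.5000)
k(Y) = Y^(3/2)
k(h(0, p))*(-29) = 0^(3/2)*(-29) = 0*(-29) = 0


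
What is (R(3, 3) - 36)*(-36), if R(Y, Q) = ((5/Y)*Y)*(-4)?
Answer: 2016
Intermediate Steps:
R(Y, Q) = -20 (R(Y, Q) = 5*(-4) = -20)
(R(3, 3) - 36)*(-36) = (-20 - 36)*(-36) = -56*(-36) = 2016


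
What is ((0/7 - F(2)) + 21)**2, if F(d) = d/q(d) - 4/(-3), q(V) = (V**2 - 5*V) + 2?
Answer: 14641/36 ≈ 406.69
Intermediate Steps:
q(V) = 2 + V**2 - 5*V
F(d) = 4/3 + d/(2 + d**2 - 5*d) (F(d) = d/(2 + d**2 - 5*d) - 4/(-3) = d/(2 + d**2 - 5*d) - 4*(-1/3) = d/(2 + d**2 - 5*d) + 4/3 = 4/3 + d/(2 + d**2 - 5*d))
((0/7 - F(2)) + 21)**2 = ((0/7 - (8 - 17*2 + 4*2**2)/(3*(2 + 2**2 - 5*2))) + 21)**2 = ((0*(1/7) - (8 - 34 + 4*4)/(3*(2 + 4 - 10))) + 21)**2 = ((0 - (8 - 34 + 16)/(3*(-4))) + 21)**2 = ((0 - (-1)*(-10)/(3*4)) + 21)**2 = ((0 - 1*5/6) + 21)**2 = ((0 - 5/6) + 21)**2 = (-5/6 + 21)**2 = (121/6)**2 = 14641/36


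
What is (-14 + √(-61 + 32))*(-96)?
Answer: 1344 - 96*I*√29 ≈ 1344.0 - 516.98*I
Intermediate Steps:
(-14 + √(-61 + 32))*(-96) = (-14 + √(-29))*(-96) = (-14 + I*√29)*(-96) = 1344 - 96*I*√29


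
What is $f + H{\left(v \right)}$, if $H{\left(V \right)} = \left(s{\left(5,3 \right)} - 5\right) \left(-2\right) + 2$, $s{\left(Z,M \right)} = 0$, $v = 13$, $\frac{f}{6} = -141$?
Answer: $-834$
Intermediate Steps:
$f = -846$ ($f = 6 \left(-141\right) = -846$)
$H{\left(V \right)} = 12$ ($H{\left(V \right)} = \left(0 - 5\right) \left(-2\right) + 2 = \left(-5\right) \left(-2\right) + 2 = 10 + 2 = 12$)
$f + H{\left(v \right)} = -846 + 12 = -834$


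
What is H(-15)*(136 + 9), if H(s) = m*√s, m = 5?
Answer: 725*I*√15 ≈ 2807.9*I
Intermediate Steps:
H(s) = 5*√s
H(-15)*(136 + 9) = (5*√(-15))*(136 + 9) = (5*(I*√15))*145 = (5*I*√15)*145 = 725*I*√15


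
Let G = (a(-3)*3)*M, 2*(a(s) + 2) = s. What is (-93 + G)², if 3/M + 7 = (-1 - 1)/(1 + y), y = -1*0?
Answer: 32041/4 ≈ 8010.3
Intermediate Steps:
y = 0
M = -⅓ (M = 3/(-7 + (-1 - 1)/(1 + 0)) = 3/(-7 - 2/1) = 3/(-7 - 2*1) = 3/(-7 - 2) = 3/(-9) = 3*(-⅑) = -⅓ ≈ -0.33333)
a(s) = -2 + s/2
G = 7/2 (G = ((-2 + (½)*(-3))*3)*(-⅓) = ((-2 - 3/2)*3)*(-⅓) = -7/2*3*(-⅓) = -21/2*(-⅓) = 7/2 ≈ 3.5000)
(-93 + G)² = (-93 + 7/2)² = (-179/2)² = 32041/4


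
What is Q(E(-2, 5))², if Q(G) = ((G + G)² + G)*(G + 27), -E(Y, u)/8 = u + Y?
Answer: 46785600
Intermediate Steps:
E(Y, u) = -8*Y - 8*u (E(Y, u) = -8*(u + Y) = -8*(Y + u) = -8*Y - 8*u)
Q(G) = (27 + G)*(G + 4*G²) (Q(G) = ((2*G)² + G)*(27 + G) = (4*G² + G)*(27 + G) = (G + 4*G²)*(27 + G) = (27 + G)*(G + 4*G²))
Q(E(-2, 5))² = ((-8*(-2) - 8*5)*(27 + 4*(-8*(-2) - 8*5)² + 109*(-8*(-2) - 8*5)))² = ((16 - 40)*(27 + 4*(16 - 40)² + 109*(16 - 40)))² = (-24*(27 + 4*(-24)² + 109*(-24)))² = (-24*(27 + 4*576 - 2616))² = (-24*(27 + 2304 - 2616))² = (-24*(-285))² = 6840² = 46785600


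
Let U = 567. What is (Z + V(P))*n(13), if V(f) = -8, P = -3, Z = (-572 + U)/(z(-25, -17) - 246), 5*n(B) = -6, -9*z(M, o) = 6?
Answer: 3543/370 ≈ 9.5757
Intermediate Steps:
z(M, o) = -⅔ (z(M, o) = -⅑*6 = -⅔)
n(B) = -6/5 (n(B) = (⅕)*(-6) = -6/5)
Z = 3/148 (Z = (-572 + 567)/(-⅔ - 246) = -5/(-740/3) = -5*(-3/740) = 3/148 ≈ 0.020270)
(Z + V(P))*n(13) = (3/148 - 8)*(-6/5) = -1181/148*(-6/5) = 3543/370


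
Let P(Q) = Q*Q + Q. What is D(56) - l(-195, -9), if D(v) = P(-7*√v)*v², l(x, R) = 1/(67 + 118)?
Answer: 1591959039/185 - 43904*√14 ≈ 8.4409e+6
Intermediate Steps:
P(Q) = Q + Q² (P(Q) = Q² + Q = Q + Q²)
l(x, R) = 1/185
D(v) = -7*v^(5/2)*(1 - 7*√v) (D(v) = ((-7*√v)*(1 - 7*√v))*v² = (-7*√v*(1 - 7*√v))*v² = -7*v^(5/2)*(1 - 7*√v))
D(56) - l(-195, -9) = (-43904*√14 + 49*56³) - 1*1/185 = (-43904*√14 + 49*175616) - 1/185 = (-43904*√14 + 8605184) - 1/185 = (8605184 - 43904*√14) - 1/185 = 1591959039/185 - 43904*√14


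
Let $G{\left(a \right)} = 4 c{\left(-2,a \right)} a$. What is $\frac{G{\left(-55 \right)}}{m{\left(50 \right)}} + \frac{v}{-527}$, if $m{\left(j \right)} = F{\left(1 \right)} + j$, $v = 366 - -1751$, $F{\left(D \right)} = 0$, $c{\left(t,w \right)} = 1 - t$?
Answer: $- \frac{45367}{2635} \approx -17.217$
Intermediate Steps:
$G{\left(a \right)} = 12 a$ ($G{\left(a \right)} = 4 \left(1 - -2\right) a = 4 \left(1 + 2\right) a = 4 \cdot 3 a = 12 a$)
$v = 2117$ ($v = 366 + 1751 = 2117$)
$m{\left(j \right)} = j$ ($m{\left(j \right)} = 0 + j = j$)
$\frac{G{\left(-55 \right)}}{m{\left(50 \right)}} + \frac{v}{-527} = \frac{12 \left(-55\right)}{50} + \frac{2117}{-527} = \left(-660\right) \frac{1}{50} + 2117 \left(- \frac{1}{527}\right) = - \frac{66}{5} - \frac{2117}{527} = - \frac{45367}{2635}$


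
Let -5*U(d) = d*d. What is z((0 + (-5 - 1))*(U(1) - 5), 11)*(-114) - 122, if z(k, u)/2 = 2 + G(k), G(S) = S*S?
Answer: -5563058/25 ≈ -2.2252e+5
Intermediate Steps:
U(d) = -d²/5 (U(d) = -d*d/5 = -d²/5)
G(S) = S²
z(k, u) = 4 + 2*k² (z(k, u) = 2*(2 + k²) = 4 + 2*k²)
z((0 + (-5 - 1))*(U(1) - 5), 11)*(-114) - 122 = (4 + 2*((0 + (-5 - 1))*(-⅕*1² - 5))²)*(-114) - 122 = (4 + 2*((0 - 6)*(-⅕*1 - 5))²)*(-114) - 122 = (4 + 2*(-6*(-⅕ - 5))²)*(-114) - 122 = (4 + 2*(-6*(-26/5))²)*(-114) - 122 = (4 + 2*(156/5)²)*(-114) - 122 = (4 + 2*(24336/25))*(-114) - 122 = (4 + 48672/25)*(-114) - 122 = (48772/25)*(-114) - 122 = -5560008/25 - 122 = -5563058/25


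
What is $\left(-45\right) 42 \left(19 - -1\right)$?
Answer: $-37800$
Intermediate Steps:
$\left(-45\right) 42 \left(19 - -1\right) = - 1890 \left(19 + 1\right) = \left(-1890\right) 20 = -37800$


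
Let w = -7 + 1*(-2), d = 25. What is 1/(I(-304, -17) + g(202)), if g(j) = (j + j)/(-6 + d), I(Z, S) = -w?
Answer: 19/575 ≈ 0.033044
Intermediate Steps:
w = -9 (w = -7 - 2 = -9)
I(Z, S) = 9 (I(Z, S) = -1*(-9) = 9)
g(j) = 2*j/19 (g(j) = (j + j)/(-6 + 25) = (2*j)/19 = (2*j)*(1/19) = 2*j/19)
1/(I(-304, -17) + g(202)) = 1/(9 + (2/19)*202) = 1/(9 + 404/19) = 1/(575/19) = 19/575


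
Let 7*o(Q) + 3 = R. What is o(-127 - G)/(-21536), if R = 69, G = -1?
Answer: -33/75376 ≈ -0.00043780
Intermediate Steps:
o(Q) = 66/7 (o(Q) = -3/7 + (⅐)*69 = -3/7 + 69/7 = 66/7)
o(-127 - G)/(-21536) = (66/7)/(-21536) = (66/7)*(-1/21536) = -33/75376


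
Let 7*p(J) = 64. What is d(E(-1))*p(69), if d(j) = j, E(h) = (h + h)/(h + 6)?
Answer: -128/35 ≈ -3.6571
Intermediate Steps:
E(h) = 2*h/(6 + h) (E(h) = (2*h)/(6 + h) = 2*h/(6 + h))
p(J) = 64/7 (p(J) = (⅐)*64 = 64/7)
d(E(-1))*p(69) = (2*(-1)/(6 - 1))*(64/7) = (2*(-1)/5)*(64/7) = (2*(-1)*(⅕))*(64/7) = -⅖*64/7 = -128/35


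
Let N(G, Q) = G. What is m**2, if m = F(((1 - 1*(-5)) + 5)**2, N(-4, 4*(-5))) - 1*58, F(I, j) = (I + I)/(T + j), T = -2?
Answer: 87025/9 ≈ 9669.4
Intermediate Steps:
F(I, j) = 2*I/(-2 + j) (F(I, j) = (I + I)/(-2 + j) = (2*I)/(-2 + j) = 2*I/(-2 + j))
m = -295/3 (m = 2*((1 - 1*(-5)) + 5)**2/(-2 - 4) - 1*58 = 2*((1 + 5) + 5)**2/(-6) - 58 = 2*(6 + 5)**2*(-1/6) - 58 = 2*11**2*(-1/6) - 58 = 2*121*(-1/6) - 58 = -121/3 - 58 = -295/3 ≈ -98.333)
m**2 = (-295/3)**2 = 87025/9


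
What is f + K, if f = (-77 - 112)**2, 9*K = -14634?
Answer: 34095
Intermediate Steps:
K = -1626 (K = (1/9)*(-14634) = -1626)
f = 35721 (f = (-189)**2 = 35721)
f + K = 35721 - 1626 = 34095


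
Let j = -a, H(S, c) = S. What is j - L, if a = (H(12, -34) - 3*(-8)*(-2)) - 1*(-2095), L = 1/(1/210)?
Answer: -2269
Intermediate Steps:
L = 210 (L = 1/(1/210) = 210)
a = 2059 (a = (12 - 3*(-8)*(-2)) - 1*(-2095) = (12 - (-24)*(-2)) + 2095 = (12 - 1*48) + 2095 = (12 - 48) + 2095 = -36 + 2095 = 2059)
j = -2059 (j = -1*2059 = -2059)
j - L = -2059 - 1*210 = -2059 - 210 = -2269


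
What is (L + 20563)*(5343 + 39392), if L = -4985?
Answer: 696881830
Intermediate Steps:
(L + 20563)*(5343 + 39392) = (-4985 + 20563)*(5343 + 39392) = 15578*44735 = 696881830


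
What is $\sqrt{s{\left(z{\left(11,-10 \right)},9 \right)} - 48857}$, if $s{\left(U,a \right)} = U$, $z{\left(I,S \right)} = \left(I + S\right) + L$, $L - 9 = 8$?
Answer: $i \sqrt{48839} \approx 221.0 i$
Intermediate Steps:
$L = 17$ ($L = 9 + 8 = 17$)
$z{\left(I,S \right)} = 17 + I + S$ ($z{\left(I,S \right)} = \left(I + S\right) + 17 = 17 + I + S$)
$\sqrt{s{\left(z{\left(11,-10 \right)},9 \right)} - 48857} = \sqrt{\left(17 + 11 - 10\right) - 48857} = \sqrt{18 - 48857} = \sqrt{-48839} = i \sqrt{48839}$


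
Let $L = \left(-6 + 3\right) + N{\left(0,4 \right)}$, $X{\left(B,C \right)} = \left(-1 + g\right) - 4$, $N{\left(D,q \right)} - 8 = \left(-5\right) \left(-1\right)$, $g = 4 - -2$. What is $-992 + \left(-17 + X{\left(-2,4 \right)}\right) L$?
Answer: $-1152$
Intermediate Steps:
$g = 6$ ($g = 4 + 2 = 6$)
$N{\left(D,q \right)} = 13$ ($N{\left(D,q \right)} = 8 - -5 = 8 + 5 = 13$)
$X{\left(B,C \right)} = 1$ ($X{\left(B,C \right)} = \left(-1 + 6\right) - 4 = 5 - 4 = 1$)
$L = 10$ ($L = \left(-6 + 3\right) + 13 = -3 + 13 = 10$)
$-992 + \left(-17 + X{\left(-2,4 \right)}\right) L = -992 + \left(-17 + 1\right) 10 = -992 - 160 = -1152$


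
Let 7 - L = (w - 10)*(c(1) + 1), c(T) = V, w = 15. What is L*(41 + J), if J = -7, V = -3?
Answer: 578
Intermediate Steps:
c(T) = -3
L = 17 (L = 7 - (15 - 10)*(-3 + 1) = 7 - 5*(-2) = 7 - 1*(-10) = 7 + 10 = 17)
L*(41 + J) = 17*(41 - 7) = 17*34 = 578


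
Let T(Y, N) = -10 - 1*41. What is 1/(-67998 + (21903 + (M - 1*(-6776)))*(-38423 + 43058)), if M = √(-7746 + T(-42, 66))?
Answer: -I/(-132859167*I + 4635*√7797) ≈ 7.5267e-9 - 2.3186e-11*I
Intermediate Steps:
T(Y, N) = -51 (T(Y, N) = -10 - 41 = -51)
M = I*√7797 (M = √(-7746 - 51) = √(-7797) = I*√7797 ≈ 88.301*I)
1/(-67998 + (21903 + (M - 1*(-6776)))*(-38423 + 43058)) = 1/(-67998 + (21903 + (I*√7797 - 1*(-6776)))*(-38423 + 43058)) = 1/(-67998 + (21903 + (I*√7797 + 6776))*4635) = 1/(-67998 + (21903 + (6776 + I*√7797))*4635) = 1/(-67998 + (28679 + I*√7797)*4635) = 1/(-67998 + (132927165 + 4635*I*√7797)) = 1/(132859167 + 4635*I*√7797)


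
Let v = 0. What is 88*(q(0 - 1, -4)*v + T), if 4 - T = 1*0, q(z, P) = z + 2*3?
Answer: 352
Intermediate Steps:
q(z, P) = 6 + z (q(z, P) = z + 6 = 6 + z)
T = 4 (T = 4 - 0 = 4 - 1*0 = 4 + 0 = 4)
88*(q(0 - 1, -4)*v + T) = 88*((6 + (0 - 1))*0 + 4) = 88*((6 - 1)*0 + 4) = 88*(5*0 + 4) = 88*(0 + 4) = 88*4 = 352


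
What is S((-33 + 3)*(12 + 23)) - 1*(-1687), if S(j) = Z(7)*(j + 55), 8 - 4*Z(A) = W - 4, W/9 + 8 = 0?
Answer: -19208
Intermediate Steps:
W = -72 (W = -72 + 9*0 = -72 + 0 = -72)
Z(A) = 21 (Z(A) = 2 - (-72 - 4)/4 = 2 - ¼*(-76) = 2 + 19 = 21)
S(j) = 1155 + 21*j (S(j) = 21*(j + 55) = 21*(55 + j) = 1155 + 21*j)
S((-33 + 3)*(12 + 23)) - 1*(-1687) = (1155 + 21*((-33 + 3)*(12 + 23))) - 1*(-1687) = (1155 + 21*(-30*35)) + 1687 = (1155 + 21*(-1050)) + 1687 = (1155 - 22050) + 1687 = -20895 + 1687 = -19208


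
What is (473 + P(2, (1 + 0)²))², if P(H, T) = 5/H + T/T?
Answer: 908209/4 ≈ 2.2705e+5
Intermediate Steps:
P(H, T) = 1 + 5/H (P(H, T) = 5/H + 1 = 1 + 5/H)
(473 + P(2, (1 + 0)²))² = (473 + (5 + 2)/2)² = (473 + (½)*7)² = (473 + 7/2)² = (953/2)² = 908209/4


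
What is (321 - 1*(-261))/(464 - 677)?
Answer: -194/71 ≈ -2.7324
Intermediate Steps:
(321 - 1*(-261))/(464 - 677) = (321 + 261)/(-213) = -1/213*582 = -194/71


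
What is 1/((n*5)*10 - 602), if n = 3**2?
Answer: -1/152 ≈ -0.0065789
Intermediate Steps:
n = 9
1/((n*5)*10 - 602) = 1/((9*5)*10 - 602) = 1/(45*10 - 602) = 1/(450 - 602) = 1/(-152) = -1/152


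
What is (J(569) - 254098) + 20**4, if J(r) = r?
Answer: -93529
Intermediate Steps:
(J(569) - 254098) + 20**4 = (569 - 254098) + 20**4 = -253529 + 160000 = -93529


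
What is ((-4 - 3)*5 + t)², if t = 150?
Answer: 13225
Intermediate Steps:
((-4 - 3)*5 + t)² = ((-4 - 3)*5 + 150)² = (-7*5 + 150)² = (-35 + 150)² = 115² = 13225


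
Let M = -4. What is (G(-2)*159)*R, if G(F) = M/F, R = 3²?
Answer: 2862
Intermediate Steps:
R = 9
G(F) = -4/F
(G(-2)*159)*R = (-4/(-2)*159)*9 = (-4*(-½)*159)*9 = (2*159)*9 = 318*9 = 2862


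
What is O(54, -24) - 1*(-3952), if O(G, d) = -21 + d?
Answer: 3907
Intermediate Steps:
O(54, -24) - 1*(-3952) = (-21 - 24) - 1*(-3952) = -45 + 3952 = 3907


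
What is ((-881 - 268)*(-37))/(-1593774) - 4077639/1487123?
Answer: -2187352359895/790045990734 ≈ -2.7686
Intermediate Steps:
((-881 - 268)*(-37))/(-1593774) - 4077639/1487123 = -1149*(-37)*(-1/1593774) - 4077639*1/1487123 = 42513*(-1/1593774) - 4077639/1487123 = -14171/531258 - 4077639/1487123 = -2187352359895/790045990734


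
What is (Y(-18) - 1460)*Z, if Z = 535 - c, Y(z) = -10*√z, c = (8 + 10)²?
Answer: -308060 - 6330*I*√2 ≈ -3.0806e+5 - 8952.0*I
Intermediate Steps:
c = 324 (c = 18² = 324)
Z = 211 (Z = 535 - 1*324 = 535 - 324 = 211)
(Y(-18) - 1460)*Z = (-30*I*√2 - 1460)*211 = (-1460 - 30*I*√2)*211 = -308060 - 6330*I*√2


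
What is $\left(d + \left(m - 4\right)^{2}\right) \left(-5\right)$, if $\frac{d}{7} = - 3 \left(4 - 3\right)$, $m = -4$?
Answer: $-215$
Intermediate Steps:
$d = -21$ ($d = 7 \left(- 3 \left(4 - 3\right)\right) = 7 \left(\left(-3\right) 1\right) = 7 \left(-3\right) = -21$)
$\left(d + \left(m - 4\right)^{2}\right) \left(-5\right) = \left(-21 + \left(-4 - 4\right)^{2}\right) \left(-5\right) = \left(-21 + \left(-8\right)^{2}\right) \left(-5\right) = \left(-21 + 64\right) \left(-5\right) = 43 \left(-5\right) = -215$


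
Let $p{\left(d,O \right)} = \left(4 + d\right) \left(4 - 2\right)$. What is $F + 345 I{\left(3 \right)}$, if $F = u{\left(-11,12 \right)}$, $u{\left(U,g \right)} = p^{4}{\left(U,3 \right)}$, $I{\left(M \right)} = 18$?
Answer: $44626$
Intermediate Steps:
$p{\left(d,O \right)} = 8 + 2 d$ ($p{\left(d,O \right)} = \left(4 + d\right) 2 = 8 + 2 d$)
$u{\left(U,g \right)} = \left(8 + 2 U\right)^{4}$
$F = 38416$ ($F = 16 \left(4 - 11\right)^{4} = 16 \left(-7\right)^{4} = 16 \cdot 2401 = 38416$)
$F + 345 I{\left(3 \right)} = 38416 + 345 \cdot 18 = 38416 + 6210 = 44626$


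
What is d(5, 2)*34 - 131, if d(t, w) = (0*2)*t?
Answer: -131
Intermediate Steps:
d(t, w) = 0 (d(t, w) = 0*t = 0)
d(5, 2)*34 - 131 = 0*34 - 131 = 0 - 131 = -131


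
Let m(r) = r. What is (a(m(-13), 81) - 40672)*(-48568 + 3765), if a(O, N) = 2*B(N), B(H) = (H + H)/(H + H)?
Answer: 1822138010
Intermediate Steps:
B(H) = 1 (B(H) = (2*H)/((2*H)) = (2*H)*(1/(2*H)) = 1)
a(O, N) = 2 (a(O, N) = 2*1 = 2)
(a(m(-13), 81) - 40672)*(-48568 + 3765) = (2 - 40672)*(-48568 + 3765) = -40670*(-44803) = 1822138010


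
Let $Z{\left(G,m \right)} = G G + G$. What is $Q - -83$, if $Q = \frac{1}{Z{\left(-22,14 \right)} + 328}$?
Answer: $\frac{65571}{790} \approx 83.001$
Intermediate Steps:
$Z{\left(G,m \right)} = G + G^{2}$ ($Z{\left(G,m \right)} = G^{2} + G = G + G^{2}$)
$Q = \frac{1}{790}$ ($Q = \frac{1}{- 22 \left(1 - 22\right) + 328} = \frac{1}{\left(-22\right) \left(-21\right) + 328} = \frac{1}{462 + 328} = \frac{1}{790} \approx 0.0012658$)
$Q - -83 = \frac{1}{790} - -83 = \frac{1}{790} + 83 = \frac{65571}{790}$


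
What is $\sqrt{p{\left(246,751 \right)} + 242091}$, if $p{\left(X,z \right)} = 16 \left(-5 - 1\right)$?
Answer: $\sqrt{241995} \approx 491.93$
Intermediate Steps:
$p{\left(X,z \right)} = -96$ ($p{\left(X,z \right)} = 16 \left(-6\right) = -96$)
$\sqrt{p{\left(246,751 \right)} + 242091} = \sqrt{-96 + 242091} = \sqrt{241995}$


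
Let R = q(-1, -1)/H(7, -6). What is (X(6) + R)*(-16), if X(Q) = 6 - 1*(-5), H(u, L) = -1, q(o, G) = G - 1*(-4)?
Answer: -128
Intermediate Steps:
q(o, G) = 4 + G (q(o, G) = G + 4 = 4 + G)
R = -3 (R = (4 - 1)/(-1) = 3*(-1) = -3)
X(Q) = 11 (X(Q) = 6 + 5 = 11)
(X(6) + R)*(-16) = (11 - 3)*(-16) = 8*(-16) = -128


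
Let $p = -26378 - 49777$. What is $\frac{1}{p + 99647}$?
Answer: $\frac{1}{23492} \approx 4.2568 \cdot 10^{-5}$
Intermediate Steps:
$p = -76155$ ($p = -26378 - 49777 = -76155$)
$\frac{1}{p + 99647} = \frac{1}{-76155 + 99647} = \frac{1}{23492}$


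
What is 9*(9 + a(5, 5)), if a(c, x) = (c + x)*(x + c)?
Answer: 981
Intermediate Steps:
a(c, x) = (c + x)² (a(c, x) = (c + x)*(c + x) = (c + x)²)
9*(9 + a(5, 5)) = 9*(9 + (5 + 5)²) = 9*(9 + 10²) = 9*(9 + 100) = 9*109 = 981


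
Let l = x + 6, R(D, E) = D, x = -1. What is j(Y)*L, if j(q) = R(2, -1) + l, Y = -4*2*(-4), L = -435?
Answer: -3045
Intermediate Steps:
Y = 32 (Y = -8*(-4) = 32)
l = 5 (l = -1 + 6 = 5)
j(q) = 7 (j(q) = 2 + 5 = 7)
j(Y)*L = 7*(-435) = -3045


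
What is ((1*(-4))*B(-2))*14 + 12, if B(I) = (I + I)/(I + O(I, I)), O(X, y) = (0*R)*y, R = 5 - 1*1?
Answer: -100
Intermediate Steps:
R = 4 (R = 5 - 1 = 4)
O(X, y) = 0 (O(X, y) = (0*4)*y = 0*y = 0)
B(I) = 2 (B(I) = (I + I)/(I + 0) = (2*I)/I = 2)
((1*(-4))*B(-2))*14 + 12 = ((1*(-4))*2)*14 + 12 = -4*2*14 + 12 = -8*14 + 12 = -112 + 12 = -100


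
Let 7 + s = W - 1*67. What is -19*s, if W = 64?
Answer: 190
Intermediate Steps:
s = -10 (s = -7 + (64 - 1*67) = -7 + (64 - 67) = -7 - 3 = -10)
-19*s = -19*(-10) = 190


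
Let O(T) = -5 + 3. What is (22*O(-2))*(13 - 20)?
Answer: 308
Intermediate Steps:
O(T) = -2
(22*O(-2))*(13 - 20) = (22*(-2))*(13 - 20) = -44*(-7) = 308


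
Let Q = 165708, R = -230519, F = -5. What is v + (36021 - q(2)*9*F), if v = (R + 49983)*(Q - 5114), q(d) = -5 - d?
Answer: -28992962678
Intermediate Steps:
v = -28992998384 (v = (-230519 + 49983)*(165708 - 5114) = -180536*160594 = -28992998384)
v + (36021 - q(2)*9*F) = -28992998384 + (36021 - (-5 - 1*2)*9*(-5)) = -28992998384 + (36021 - (-5 - 2)*9*(-5)) = -28992998384 + (36021 - (-7*9)*(-5)) = -28992998384 + (36021 - (-63)*(-5)) = -28992998384 + (36021 - 1*315) = -28992998384 + (36021 - 315) = -28992998384 + 35706 = -28992962678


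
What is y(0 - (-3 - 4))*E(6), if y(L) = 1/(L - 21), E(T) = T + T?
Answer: -6/7 ≈ -0.85714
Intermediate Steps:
E(T) = 2*T
y(L) = 1/(-21 + L)
y(0 - (-3 - 4))*E(6) = (2*6)/(-21 + (0 - (-3 - 4))) = 12/(-21 + (0 - 1*(-7))) = 12/(-21 + (0 + 7)) = 12/(-21 + 7) = 12/(-14) = -1/14*12 = -6/7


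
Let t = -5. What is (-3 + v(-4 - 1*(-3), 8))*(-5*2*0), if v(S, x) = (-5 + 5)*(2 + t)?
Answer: 0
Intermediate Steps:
v(S, x) = 0 (v(S, x) = (-5 + 5)*(2 - 5) = 0*(-3) = 0)
(-3 + v(-4 - 1*(-3), 8))*(-5*2*0) = (-3 + 0)*(-5*2*0) = -(-30)*0 = -3*0 = 0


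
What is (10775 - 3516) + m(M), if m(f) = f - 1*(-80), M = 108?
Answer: 7447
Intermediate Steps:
m(f) = 80 + f (m(f) = f + 80 = 80 + f)
(10775 - 3516) + m(M) = (10775 - 3516) + (80 + 108) = 7259 + 188 = 7447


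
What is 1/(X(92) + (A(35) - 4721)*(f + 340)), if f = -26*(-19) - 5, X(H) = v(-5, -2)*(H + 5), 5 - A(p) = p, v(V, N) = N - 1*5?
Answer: -1/3939258 ≈ -2.5385e-7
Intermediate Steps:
v(V, N) = -5 + N (v(V, N) = N - 5 = -5 + N)
A(p) = 5 - p
X(H) = -35 - 7*H (X(H) = (-5 - 2)*(H + 5) = -7*(5 + H) = -35 - 7*H)
f = 489 (f = 494 - 5 = 489)
1/(X(92) + (A(35) - 4721)*(f + 340)) = 1/((-35 - 7*92) + ((5 - 1*35) - 4721)*(489 + 340)) = 1/((-35 - 644) + ((5 - 35) - 4721)*829) = 1/(-679 + (-30 - 4721)*829) = 1/(-679 - 4751*829) = 1/(-679 - 3938579) = 1/(-3939258) = -1/3939258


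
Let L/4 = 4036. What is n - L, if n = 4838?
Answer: -11306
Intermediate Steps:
L = 16144 (L = 4*4036 = 16144)
n - L = 4838 - 1*16144 = 4838 - 16144 = -11306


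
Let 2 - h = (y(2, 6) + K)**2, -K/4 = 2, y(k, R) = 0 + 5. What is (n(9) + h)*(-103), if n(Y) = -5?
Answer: 1236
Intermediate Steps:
y(k, R) = 5
K = -8 (K = -4*2 = -8)
h = -7 (h = 2 - (5 - 8)**2 = 2 - 1*(-3)**2 = 2 - 1*9 = 2 - 9 = -7)
(n(9) + h)*(-103) = (-5 - 7)*(-103) = -12*(-103) = 1236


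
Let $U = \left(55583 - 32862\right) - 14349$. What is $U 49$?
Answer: $410228$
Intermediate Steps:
$U = 8372$ ($U = 22721 - 14349 = 8372$)
$U 49 = 8372 \cdot 49 = 410228$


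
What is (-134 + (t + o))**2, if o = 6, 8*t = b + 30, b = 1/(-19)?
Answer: 356718769/23104 ≈ 15440.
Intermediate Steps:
b = -1/19 ≈ -0.052632
t = 569/152 (t = (-1/19 + 30)/8 = (1/8)*(569/19) = 569/152 ≈ 3.7434)
(-134 + (t + o))**2 = (-134 + (569/152 + 6))**2 = (-134 + 1481/152)**2 = (-18887/152)**2 = 356718769/23104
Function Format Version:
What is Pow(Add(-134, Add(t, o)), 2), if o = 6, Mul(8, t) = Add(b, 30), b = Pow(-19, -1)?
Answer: Rational(356718769, 23104) ≈ 15440.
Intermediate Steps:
b = Rational(-1, 19) ≈ -0.052632
t = Rational(569, 152) (t = Mul(Rational(1, 8), Add(Rational(-1, 19), 30)) = Mul(Rational(1, 8), Rational(569, 19)) = Rational(569, 152) ≈ 3.7434)
Pow(Add(-134, Add(t, o)), 2) = Pow(Add(-134, Add(Rational(569, 152), 6)), 2) = Pow(Add(-134, Rational(1481, 152)), 2) = Pow(Rational(-18887, 152), 2) = Rational(356718769, 23104)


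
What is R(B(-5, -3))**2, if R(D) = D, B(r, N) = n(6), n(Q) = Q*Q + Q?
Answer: 1764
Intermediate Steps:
n(Q) = Q + Q**2 (n(Q) = Q**2 + Q = Q + Q**2)
B(r, N) = 42 (B(r, N) = 6*(1 + 6) = 6*7 = 42)
R(B(-5, -3))**2 = 42**2 = 1764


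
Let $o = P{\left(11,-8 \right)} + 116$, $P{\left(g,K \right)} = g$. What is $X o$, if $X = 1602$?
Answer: $203454$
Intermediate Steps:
$o = 127$ ($o = 11 + 116 = 127$)
$X o = 1602 \cdot 127 = 203454$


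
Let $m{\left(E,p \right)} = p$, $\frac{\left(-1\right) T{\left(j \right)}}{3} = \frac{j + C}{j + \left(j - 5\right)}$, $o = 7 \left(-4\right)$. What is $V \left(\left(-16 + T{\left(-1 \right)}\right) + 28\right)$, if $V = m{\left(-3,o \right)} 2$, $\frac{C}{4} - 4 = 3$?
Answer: $-1320$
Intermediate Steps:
$o = -28$
$C = 28$ ($C = 16 + 4 \cdot 3 = 16 + 12 = 28$)
$T{\left(j \right)} = - \frac{3 \left(28 + j\right)}{-5 + 2 j}$ ($T{\left(j \right)} = - 3 \frac{j + 28}{j + \left(j - 5\right)} = - 3 \frac{28 + j}{j + \left(j - 5\right)} = - 3 \frac{28 + j}{j + \left(-5 + j\right)} = - 3 \frac{28 + j}{-5 + 2 j} = - \frac{3 \left(28 + j\right)}{-5 + 2 j}$)
$V = -56$ ($V = \left(-28\right) 2 = -56$)
$V \left(\left(-16 + T{\left(-1 \right)}\right) + 28\right) = - 56 \left(\left(-16 + \frac{3 \left(-28 - -1\right)}{-5 + 2 \left(-1\right)}\right) + 28\right) = - 56 \left(\left(-16 + \frac{3 \left(-28 + 1\right)}{-5 - 2}\right) + 28\right) = - 56 \left(\left(-16 + 3 \frac{1}{-7} \left(-27\right)\right) + 28\right) = - 56 \left(\left(-16 + 3 \left(- \frac{1}{7}\right) \left(-27\right)\right) + 28\right) = - 56 \left(\left(-16 + \frac{81}{7}\right) + 28\right) = - 56 \left(- \frac{31}{7} + 28\right) = \left(-56\right) \frac{165}{7} = -1320$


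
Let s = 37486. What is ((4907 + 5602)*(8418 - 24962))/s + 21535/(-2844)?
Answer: -247633824617/53305092 ≈ -4645.6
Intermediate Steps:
((4907 + 5602)*(8418 - 24962))/s + 21535/(-2844) = ((4907 + 5602)*(8418 - 24962))/37486 + 21535/(-2844) = (10509*(-16544))*(1/37486) + 21535*(-1/2844) = -173860896*1/37486 - 21535/2844 = -86930448/18743 - 21535/2844 = -247633824617/53305092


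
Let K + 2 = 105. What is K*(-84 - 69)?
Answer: -15759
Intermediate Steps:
K = 103 (K = -2 + 105 = 103)
K*(-84 - 69) = 103*(-84 - 69) = 103*(-153) = -15759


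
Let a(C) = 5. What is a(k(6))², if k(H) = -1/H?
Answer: 25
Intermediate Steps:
a(k(6))² = 5² = 25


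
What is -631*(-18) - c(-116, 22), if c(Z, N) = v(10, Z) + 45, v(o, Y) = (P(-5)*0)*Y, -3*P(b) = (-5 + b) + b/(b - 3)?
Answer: 11313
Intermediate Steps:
P(b) = 5/3 - b/3 - b/(3*(-3 + b)) (P(b) = -((-5 + b) + b/(b - 3))/3 = -((-5 + b) + b/(-3 + b))/3 = -(-5 + b + b/(-3 + b))/3 = 5/3 - b/3 - b/(3*(-3 + b)))
v(o, Y) = 0 (v(o, Y) = (((-15 - 1*(-5)**2 + 7*(-5))/(3*(-3 - 5)))*0)*Y = (((1/3)*(-15 - 1*25 - 35)/(-8))*0)*Y = (((1/3)*(-1/8)*(-15 - 25 - 35))*0)*Y = (((1/3)*(-1/8)*(-75))*0)*Y = ((25/8)*0)*Y = 0*Y = 0)
c(Z, N) = 45 (c(Z, N) = 0 + 45 = 45)
-631*(-18) - c(-116, 22) = -631*(-18) - 1*45 = 11358 - 45 = 11313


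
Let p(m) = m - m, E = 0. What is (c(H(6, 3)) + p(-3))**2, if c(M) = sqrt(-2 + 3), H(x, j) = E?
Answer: 1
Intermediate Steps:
p(m) = 0
H(x, j) = 0
c(M) = 1 (c(M) = sqrt(1) = 1)
(c(H(6, 3)) + p(-3))**2 = (1 + 0)**2 = 1**2 = 1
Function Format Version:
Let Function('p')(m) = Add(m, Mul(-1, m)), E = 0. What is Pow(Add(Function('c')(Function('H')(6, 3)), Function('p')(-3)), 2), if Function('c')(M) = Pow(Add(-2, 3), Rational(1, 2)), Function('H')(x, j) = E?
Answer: 1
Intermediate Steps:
Function('p')(m) = 0
Function('H')(x, j) = 0
Function('c')(M) = 1 (Function('c')(M) = Pow(1, Rational(1, 2)) = 1)
Pow(Add(Function('c')(Function('H')(6, 3)), Function('p')(-3)), 2) = Pow(Add(1, 0), 2) = Pow(1, 2) = 1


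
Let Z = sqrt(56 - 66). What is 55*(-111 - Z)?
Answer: -6105 - 55*I*sqrt(10) ≈ -6105.0 - 173.93*I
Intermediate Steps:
Z = I*sqrt(10) (Z = sqrt(-10) = I*sqrt(10) ≈ 3.1623*I)
55*(-111 - Z) = 55*(-111 - I*sqrt(10)) = -6105 - 55*I*sqrt(10)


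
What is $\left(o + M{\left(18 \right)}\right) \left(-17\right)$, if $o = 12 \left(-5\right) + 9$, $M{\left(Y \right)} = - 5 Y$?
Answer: $2397$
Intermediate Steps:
$o = -51$ ($o = -60 + 9 = -51$)
$\left(o + M{\left(18 \right)}\right) \left(-17\right) = \left(-51 - 90\right) \left(-17\right) = \left(-141\right) \left(-17\right) = 2397$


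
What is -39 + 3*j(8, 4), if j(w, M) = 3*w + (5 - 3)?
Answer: 39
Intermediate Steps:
j(w, M) = 2 + 3*w (j(w, M) = 3*w + 2 = 2 + 3*w)
-39 + 3*j(8, 4) = -39 + 3*(2 + 3*8) = -39 + 3*(2 + 24) = -39 + 3*26 = -39 + 78 = 39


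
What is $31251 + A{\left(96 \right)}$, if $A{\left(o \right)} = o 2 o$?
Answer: $49683$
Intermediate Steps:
$A{\left(o \right)} = 2 o^{2}$ ($A{\left(o \right)} = 2 o o = 2 o^{2}$)
$31251 + A{\left(96 \right)} = 31251 + 2 \cdot 96^{2} = 31251 + 2 \cdot 9216 = 31251 + 18432 = 49683$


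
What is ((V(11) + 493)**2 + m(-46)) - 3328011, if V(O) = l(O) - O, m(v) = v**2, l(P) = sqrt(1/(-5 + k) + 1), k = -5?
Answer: -30935701/10 + 1446*sqrt(10)/5 ≈ -3.0927e+6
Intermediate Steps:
l(P) = 3*sqrt(10)/10 (l(P) = sqrt(1/(-5 - 5) + 1) = sqrt(1/(-10) + 1) = sqrt(-1/10 + 1) = sqrt(9/10) = 3*sqrt(10)/10)
V(O) = -O + 3*sqrt(10)/10 (V(O) = 3*sqrt(10)/10 - O = -O + 3*sqrt(10)/10)
((V(11) + 493)**2 + m(-46)) - 3328011 = (((-1*11 + 3*sqrt(10)/10) + 493)**2 + (-46)**2) - 3328011 = (((-11 + 3*sqrt(10)/10) + 493)**2 + 2116) - 3328011 = ((482 + 3*sqrt(10)/10)**2 + 2116) - 3328011 = (2116 + (482 + 3*sqrt(10)/10)**2) - 3328011 = -3325895 + (482 + 3*sqrt(10)/10)**2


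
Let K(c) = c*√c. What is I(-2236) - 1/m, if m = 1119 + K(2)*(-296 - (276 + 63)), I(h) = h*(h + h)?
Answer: 19735190028607/1973639 + 1270*√2/1973639 ≈ 9.9994e+6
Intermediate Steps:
K(c) = c^(3/2)
I(h) = 2*h² (I(h) = h*(2*h) = 2*h²)
m = 1119 - 1270*√2 (m = 1119 + 2^(3/2)*(-296 - (276 + 63)) = 1119 + (2*√2)*(-296 - 1*339) = 1119 + (2*√2)*(-296 - 339) = 1119 + (2*√2)*(-635) = 1119 - 1270*√2 ≈ -677.05)
I(-2236) - 1/m = 2*(-2236)² - 1/(1119 - 1270*√2) = 2*4999696 - 1/(1119 - 1270*√2) = 9999392 - 1/(1119 - 1270*√2)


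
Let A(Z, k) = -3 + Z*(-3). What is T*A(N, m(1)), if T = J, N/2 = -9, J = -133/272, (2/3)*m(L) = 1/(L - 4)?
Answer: -399/16 ≈ -24.938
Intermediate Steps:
m(L) = 3/(2*(-4 + L)) (m(L) = 3/(2*(L - 4)) = 3/(2*(-4 + L)))
J = -133/272 (J = -133*1/272 = -133/272 ≈ -0.48897)
N = -18 (N = 2*(-9) = -18)
A(Z, k) = -3 - 3*Z
T = -133/272 ≈ -0.48897
T*A(N, m(1)) = -133*(-3 - 3*(-18))/272 = -133*(-3 + 54)/272 = -133/272*51 = -399/16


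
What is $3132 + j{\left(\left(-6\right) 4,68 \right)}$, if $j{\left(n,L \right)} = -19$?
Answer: $3113$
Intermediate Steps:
$3132 + j{\left(\left(-6\right) 4,68 \right)} = 3132 - 19 = 3113$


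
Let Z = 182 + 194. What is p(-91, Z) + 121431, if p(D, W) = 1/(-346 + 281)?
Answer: 7893014/65 ≈ 1.2143e+5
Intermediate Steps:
Z = 376
p(D, W) = -1/65 (p(D, W) = 1/(-65) = -1/65)
p(-91, Z) + 121431 = -1/65 + 121431 = 7893014/65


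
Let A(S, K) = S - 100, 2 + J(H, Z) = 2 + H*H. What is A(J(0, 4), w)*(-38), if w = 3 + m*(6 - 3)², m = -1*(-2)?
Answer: 3800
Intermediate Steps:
m = 2
w = 21 (w = 3 + 2*(6 - 3)² = 3 + 2*3² = 3 + 2*9 = 3 + 18 = 21)
J(H, Z) = H² (J(H, Z) = -2 + (2 + H*H) = -2 + (2 + H²) = H²)
A(S, K) = -100 + S
A(J(0, 4), w)*(-38) = (-100 + 0²)*(-38) = (-100 + 0)*(-38) = -100*(-38) = 3800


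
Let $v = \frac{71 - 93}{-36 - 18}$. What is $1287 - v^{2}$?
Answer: $\frac{938102}{729} \approx 1286.8$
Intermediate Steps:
$v = \frac{11}{27}$ ($v = - \frac{22}{-54} = \left(-22\right) \left(- \frac{1}{54}\right) = \frac{11}{27} \approx 0.40741$)
$1287 - v^{2} = 1287 - \left(\frac{11}{27}\right)^{2} = 1287 - \frac{121}{729} = \frac{938102}{729}$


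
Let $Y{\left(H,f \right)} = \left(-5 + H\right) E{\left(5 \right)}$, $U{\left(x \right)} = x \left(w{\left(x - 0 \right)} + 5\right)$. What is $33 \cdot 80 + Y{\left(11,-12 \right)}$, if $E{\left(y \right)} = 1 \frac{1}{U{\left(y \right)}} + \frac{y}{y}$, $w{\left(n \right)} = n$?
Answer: $\frac{66153}{25} \approx 2646.1$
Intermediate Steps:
$U{\left(x \right)} = x \left(5 + x\right)$ ($U{\left(x \right)} = x \left(\left(x - 0\right) + 5\right) = x \left(\left(x + 0\right) + 5\right) = x \left(x + 5\right) = x \left(5 + x\right)$)
$E{\left(y \right)} = 1 + \frac{1}{y \left(5 + y\right)}$ ($E{\left(y \right)} = 1 \frac{1}{y \left(5 + y\right)} + \frac{y}{y} = 1 \frac{1}{y \left(5 + y\right)} + 1 = \frac{1}{y \left(5 + y\right)} + 1 = 1 + \frac{1}{y \left(5 + y\right)}$)
$Y{\left(H,f \right)} = - \frac{51}{10} + \frac{51 H}{50}$ ($Y{\left(H,f \right)} = \left(-5 + H\right) \frac{1 + 5 \left(5 + 5\right)}{5 \left(5 + 5\right)} = \left(-5 + H\right) \frac{1 + 5 \cdot 10}{5 \cdot 10} = \left(-5 + H\right) \frac{1}{5} \cdot \frac{1}{10} \left(1 + 50\right) = \left(-5 + H\right) \frac{1}{5} \cdot \frac{1}{10} \cdot 51 = \left(-5 + H\right) \frac{51}{50} = - \frac{51}{10} + \frac{51 H}{50}$)
$33 \cdot 80 + Y{\left(11,-12 \right)} = 33 \cdot 80 + \left(- \frac{51}{10} + \frac{51}{50} \cdot 11\right) = 2640 + \left(- \frac{51}{10} + \frac{561}{50}\right) = 2640 + \frac{153}{25} = \frac{66153}{25}$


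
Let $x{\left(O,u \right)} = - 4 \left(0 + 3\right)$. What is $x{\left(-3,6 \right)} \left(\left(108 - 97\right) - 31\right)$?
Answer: $240$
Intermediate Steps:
$x{\left(O,u \right)} = -12$ ($x{\left(O,u \right)} = \left(-4\right) 3 = -12$)
$x{\left(-3,6 \right)} \left(\left(108 - 97\right) - 31\right) = - 12 \left(\left(108 - 97\right) - 31\right) = - 12 \left(11 - 31\right) = \left(-12\right) \left(-20\right) = 240$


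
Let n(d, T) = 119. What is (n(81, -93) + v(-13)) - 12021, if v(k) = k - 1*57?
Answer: -11972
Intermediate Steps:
v(k) = -57 + k (v(k) = k - 57 = -57 + k)
(n(81, -93) + v(-13)) - 12021 = (119 + (-57 - 13)) - 12021 = (119 - 70) - 12021 = 49 - 12021 = -11972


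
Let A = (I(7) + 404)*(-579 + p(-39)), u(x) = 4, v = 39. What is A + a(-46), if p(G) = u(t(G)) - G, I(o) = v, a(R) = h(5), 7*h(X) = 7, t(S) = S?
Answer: -237447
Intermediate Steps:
h(X) = 1 (h(X) = (⅐)*7 = 1)
a(R) = 1
I(o) = 39
p(G) = 4 - G
A = -237448 (A = (39 + 404)*(-579 + (4 - 1*(-39))) = 443*(-579 + (4 + 39)) = 443*(-579 + 43) = 443*(-536) = -237448)
A + a(-46) = -237448 + 1 = -237447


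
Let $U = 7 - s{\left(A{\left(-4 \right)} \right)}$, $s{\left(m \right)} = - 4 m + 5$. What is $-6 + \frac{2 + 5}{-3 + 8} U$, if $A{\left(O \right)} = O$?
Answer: $- \frac{128}{5} \approx -25.6$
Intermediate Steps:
$s{\left(m \right)} = 5 - 4 m$
$U = -14$ ($U = 7 - \left(5 - -16\right) = 7 - \left(5 + 16\right) = 7 - 21 = -14$)
$-6 + \frac{2 + 5}{-3 + 8} U = -6 + \frac{2 + 5}{-3 + 8} \left(-14\right) = -6 + \frac{7}{5} \left(-14\right) = -6 - \frac{98}{5} = - \frac{128}{5}$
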